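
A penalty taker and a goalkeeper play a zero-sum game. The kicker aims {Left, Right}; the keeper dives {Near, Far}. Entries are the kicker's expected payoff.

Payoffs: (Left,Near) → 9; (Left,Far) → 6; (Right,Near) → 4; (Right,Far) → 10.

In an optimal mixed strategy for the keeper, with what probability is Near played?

Row minima: Left → 6, Right → 4; maximin = 6.
Column maxima: Near → 9, Far → 10; minimax = 9.
6 ≠ 9, so there is no saddle point; optimal play is mixed.
Let the kicker play Left with probability p. Expected payoff against Near: 9p + 4(1−p) = 5p + 4; against Far: 6p + 10(1−p) = −4p + 10.
Setting these equal: 5p + 4 = −4p + 10 ⇒ 9p = 6 ⇒ p = 2/3, and the value is (5)·(2/3) + 4 = 22/3.
For the keeper: with q = P(Near), equating Left's and Right's payoffs gives 3q + 6 = −6q + 10 ⇒ q = 4/9.

4/9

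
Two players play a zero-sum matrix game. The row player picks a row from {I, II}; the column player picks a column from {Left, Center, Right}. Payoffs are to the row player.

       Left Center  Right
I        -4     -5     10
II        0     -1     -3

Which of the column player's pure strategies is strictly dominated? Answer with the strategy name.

Center holds the row player's payoff strictly below Left in every row: -5 < -4, -1 < 0.
So Left is strictly dominated for the column player.

Left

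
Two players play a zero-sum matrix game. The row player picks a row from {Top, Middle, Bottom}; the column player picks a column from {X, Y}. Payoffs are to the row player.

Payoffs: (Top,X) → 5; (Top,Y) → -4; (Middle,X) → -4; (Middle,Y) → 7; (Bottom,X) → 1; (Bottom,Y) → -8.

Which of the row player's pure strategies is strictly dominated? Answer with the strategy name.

Top gives a strictly higher payoff than Bottom against every column: 5 > 1, -4 > -8.
So Bottom is strictly dominated and the row player never plays it.

Bottom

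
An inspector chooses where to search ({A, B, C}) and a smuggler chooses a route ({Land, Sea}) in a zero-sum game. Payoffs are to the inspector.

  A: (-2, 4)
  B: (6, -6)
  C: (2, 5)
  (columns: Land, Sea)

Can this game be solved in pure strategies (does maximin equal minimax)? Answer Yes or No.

No

Row minima: A → -2, B → -6, C → 2; maximin = 2.
Column maxima: Land → 6, Sea → 5; minimax = 5.
2 ≠ 5, so no pure-strategy equilibrium exists.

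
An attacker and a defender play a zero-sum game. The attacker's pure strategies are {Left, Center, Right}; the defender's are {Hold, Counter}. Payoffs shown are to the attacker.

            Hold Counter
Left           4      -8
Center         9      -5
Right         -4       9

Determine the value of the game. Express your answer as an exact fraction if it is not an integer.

Row minima: Left → -8, Center → -5, Right → -4; maximin = -4.
Column maxima: Hold → 9, Counter → 9; minimax = 9.
-4 ≠ 9, so there is no saddle point; optimal play is mixed.
Left is strictly dominated by Center, so the attacker never plays it.
On the remaining 2×2 (Center, Right vs Hold, Counter):
Let the attacker play Center with probability p. Expected payoff against Hold: 9p + (-4)(1−p) = 13p − 4; against Counter: (-5)p + 9(1−p) = −14p + 9.
Setting these equal: 13p − 4 = −14p + 9 ⇒ 27p = 13 ⇒ p = 13/27, and the value is (13)·(13/27) − 4 = 61/27.
For the defender: with q = P(Hold), equating Center's and Right's payoffs gives 14q − 5 = −13q + 9 ⇒ q = 14/27.

61/27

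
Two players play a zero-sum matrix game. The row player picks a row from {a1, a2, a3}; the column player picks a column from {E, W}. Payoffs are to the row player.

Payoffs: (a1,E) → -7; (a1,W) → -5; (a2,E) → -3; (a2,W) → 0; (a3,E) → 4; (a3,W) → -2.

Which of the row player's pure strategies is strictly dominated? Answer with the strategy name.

a2 gives a strictly higher payoff than a1 against every column: -3 > -7, 0 > -5.
So a1 is strictly dominated and the row player never plays it.

a1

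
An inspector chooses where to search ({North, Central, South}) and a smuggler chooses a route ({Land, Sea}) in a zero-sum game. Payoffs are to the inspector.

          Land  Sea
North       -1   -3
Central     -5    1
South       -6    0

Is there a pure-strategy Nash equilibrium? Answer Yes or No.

No

Row minima: North → -3, Central → -5, South → -6; maximin = -3.
Column maxima: Land → -1, Sea → 1; minimax = -1.
-3 ≠ -1, so no pure-strategy equilibrium exists.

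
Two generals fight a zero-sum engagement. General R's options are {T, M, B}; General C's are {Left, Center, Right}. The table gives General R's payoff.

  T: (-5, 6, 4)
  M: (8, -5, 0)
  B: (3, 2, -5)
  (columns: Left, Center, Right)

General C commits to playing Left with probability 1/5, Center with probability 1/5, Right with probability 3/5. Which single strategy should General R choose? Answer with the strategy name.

T

Expected payoff of T: (1/5)·(-5) + (1/5)·6 + (3/5)·4 = 13/5.
Expected payoff of M: (1/5)·8 + (1/5)·(-5) + (3/5)·0 = 3/5.
Expected payoff of B: (1/5)·3 + (1/5)·2 + (3/5)·(-5) = -2.
The largest is 13/5, so General R's best response is T.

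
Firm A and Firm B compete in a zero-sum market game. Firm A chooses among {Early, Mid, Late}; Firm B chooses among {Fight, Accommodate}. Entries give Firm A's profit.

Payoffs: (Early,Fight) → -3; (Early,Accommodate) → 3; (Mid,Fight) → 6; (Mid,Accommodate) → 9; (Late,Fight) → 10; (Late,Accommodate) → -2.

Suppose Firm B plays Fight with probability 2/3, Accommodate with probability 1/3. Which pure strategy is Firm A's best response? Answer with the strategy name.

Mid

Expected payoff of Early: (2/3)·(-3) + (1/3)·3 = -1.
Expected payoff of Mid: (2/3)·6 + (1/3)·9 = 7.
Expected payoff of Late: (2/3)·10 + (1/3)·(-2) = 6.
The largest is 7, so Firm A's best response is Mid.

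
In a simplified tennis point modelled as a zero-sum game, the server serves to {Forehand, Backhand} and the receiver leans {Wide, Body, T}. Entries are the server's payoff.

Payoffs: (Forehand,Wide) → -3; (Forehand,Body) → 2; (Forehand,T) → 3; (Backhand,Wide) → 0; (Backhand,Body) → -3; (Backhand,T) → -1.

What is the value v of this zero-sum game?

Row minima: Forehand → -3, Backhand → -3; maximin = -3.
Column maxima: Wide → 0, Body → 2, T → 3; minimax = 0.
-3 ≠ 0, so there is no saddle point; optimal play is mixed.
T is strictly dominated by Body (it gives the server strictly more in every row), so the receiver never plays it.
On the remaining 2×2 (Forehand, Backhand vs Wide, Body):
Let the server play Forehand with probability p. Expected payoff against Wide: (-3)p + 0(1−p) = −3p; against Body: 2p + (-3)(1−p) = 5p − 3.
Setting these equal: −3p = 5p − 3 ⇒ −8p = -3 ⇒ p = 3/8, and the value is (-3)·(3/8) = -9/8.
For the receiver: with q = P(Wide), equating Forehand's and Backhand's payoffs gives −5q + 2 = 3q − 3 ⇒ q = 5/8.

-9/8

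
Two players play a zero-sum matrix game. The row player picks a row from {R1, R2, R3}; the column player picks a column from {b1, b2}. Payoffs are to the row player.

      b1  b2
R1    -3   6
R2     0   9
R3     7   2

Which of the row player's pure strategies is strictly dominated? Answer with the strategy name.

R1

R2 gives a strictly higher payoff than R1 against every column: 0 > -3, 9 > 6.
So R1 is strictly dominated and the row player never plays it.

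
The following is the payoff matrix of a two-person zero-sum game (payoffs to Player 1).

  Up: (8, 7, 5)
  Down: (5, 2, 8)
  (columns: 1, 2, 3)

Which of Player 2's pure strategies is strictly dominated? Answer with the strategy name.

2 holds Player 1's payoff strictly below 1 in every row: 7 < 8, 2 < 5.
So 1 is strictly dominated for Player 2.

1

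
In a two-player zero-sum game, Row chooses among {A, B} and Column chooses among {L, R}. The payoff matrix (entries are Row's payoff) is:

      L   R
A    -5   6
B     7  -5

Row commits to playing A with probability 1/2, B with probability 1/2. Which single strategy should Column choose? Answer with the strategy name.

If Column plays L, Row's expected payoff is (1/2)·(-5) + (1/2)·7 = 1.
If Column plays R, Row's expected payoff is (1/2)·6 + (1/2)·(-5) = 1/2.
Column minimizes Row's payoff; the smallest is 1/2, so the best response is R.

R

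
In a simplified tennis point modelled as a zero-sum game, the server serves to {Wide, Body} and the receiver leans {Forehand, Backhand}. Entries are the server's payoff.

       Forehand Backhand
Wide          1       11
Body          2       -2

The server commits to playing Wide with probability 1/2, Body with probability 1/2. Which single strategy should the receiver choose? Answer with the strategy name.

Forehand

If the receiver plays Forehand, the server's expected payoff is (1/2)·1 + (1/2)·2 = 3/2.
If the receiver plays Backhand, the server's expected payoff is (1/2)·11 + (1/2)·(-2) = 9/2.
The receiver minimizes the server's payoff; the smallest is 3/2, so the best response is Forehand.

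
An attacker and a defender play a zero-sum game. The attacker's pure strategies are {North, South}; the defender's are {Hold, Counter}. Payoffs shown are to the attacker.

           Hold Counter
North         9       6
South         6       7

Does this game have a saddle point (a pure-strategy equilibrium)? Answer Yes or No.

Row minima: North → 6, South → 6; maximin = 6.
Column maxima: Hold → 9, Counter → 7; minimax = 7.
6 ≠ 7, so no pure-strategy equilibrium exists.

No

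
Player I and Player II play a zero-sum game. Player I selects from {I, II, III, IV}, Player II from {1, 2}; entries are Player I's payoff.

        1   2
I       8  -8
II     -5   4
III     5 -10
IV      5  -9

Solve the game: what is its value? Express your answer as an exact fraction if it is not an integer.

Row minima: I → -8, II → -5, III → -10, IV → -9; maximin = -5.
Column maxima: 1 → 8, 2 → 4; minimax = 4.
-5 ≠ 4, so there is no saddle point; optimal play is mixed.
III is strictly dominated by I, so Player I never plays it.
IV is strictly dominated by I, so Player I never plays it.
On the remaining 2×2 (I, II vs 1, 2):
Let Player I play I with probability p. Expected payoff against 1: 8p + (-5)(1−p) = 13p − 5; against 2: (-8)p + 4(1−p) = −12p + 4.
Setting these equal: 13p − 5 = −12p + 4 ⇒ 25p = 9 ⇒ p = 9/25, and the value is (13)·(9/25) − 5 = -8/25.
For Player II: with q = P(1), equating I's and II's payoffs gives 16q − 8 = −9q + 4 ⇒ q = 12/25.

-8/25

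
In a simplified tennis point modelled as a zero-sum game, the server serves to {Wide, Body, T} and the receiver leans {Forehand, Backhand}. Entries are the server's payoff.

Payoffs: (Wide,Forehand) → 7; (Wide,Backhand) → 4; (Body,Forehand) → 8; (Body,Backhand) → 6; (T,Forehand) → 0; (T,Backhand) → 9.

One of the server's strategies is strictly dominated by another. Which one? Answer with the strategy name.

Wide

Body gives a strictly higher payoff than Wide against every column: 8 > 7, 6 > 4.
So Wide is strictly dominated and the server never plays it.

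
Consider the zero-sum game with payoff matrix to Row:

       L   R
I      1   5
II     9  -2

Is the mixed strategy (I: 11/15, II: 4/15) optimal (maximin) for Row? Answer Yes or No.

Against L this mix gives (11/15)·1 + (4/15)·9 = 47/15.
Against R this mix gives (11/15)·5 + (4/15)·(-2) = 47/15.
All of Column's active replies (L, R) yield 47/15, and no column does worse for Row. The mix makes Column indifferent and guarantees 47/15, so it is optimal.

Yes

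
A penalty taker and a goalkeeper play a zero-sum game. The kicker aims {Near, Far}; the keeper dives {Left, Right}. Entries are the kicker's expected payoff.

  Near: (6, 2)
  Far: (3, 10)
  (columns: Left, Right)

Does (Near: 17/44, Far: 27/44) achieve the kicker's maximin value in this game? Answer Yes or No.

No

Against Left this mix gives (17/44)·6 + (27/44)·3 = 183/44.
Against Right this mix gives (17/44)·2 + (27/44)·10 = 76/11.
The keeper will play Left, holding the kicker to 183/44. Shifting weight toward the row that does better against Left would raise this floor (the equalizing mix achieves 54/11 against both Left and Right), so the proposed strategy is not optimal.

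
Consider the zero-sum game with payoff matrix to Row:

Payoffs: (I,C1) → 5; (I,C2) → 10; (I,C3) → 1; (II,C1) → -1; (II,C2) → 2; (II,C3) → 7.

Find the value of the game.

Row minima: I → 1, II → -1; maximin = 1.
Column maxima: C1 → 5, C2 → 10, C3 → 7; minimax = 5.
1 ≠ 5, so there is no saddle point; optimal play is mixed.
C2 is strictly dominated by C1 (it gives Row strictly more in every row), so Column never plays it.
On the remaining 2×2 (I, II vs C1, C3):
Let Row play I with probability p. Expected payoff against C1: 5p + (-1)(1−p) = 6p − 1; against C3: 1p + 7(1−p) = −6p + 7.
Setting these equal: 6p − 1 = −6p + 7 ⇒ 12p = 8 ⇒ p = 2/3, and the value is (6)·(2/3) − 1 = 3.
For Column: with q = P(C1), equating I's and II's payoffs gives 4q + 1 = −8q + 7 ⇒ q = 1/2.

3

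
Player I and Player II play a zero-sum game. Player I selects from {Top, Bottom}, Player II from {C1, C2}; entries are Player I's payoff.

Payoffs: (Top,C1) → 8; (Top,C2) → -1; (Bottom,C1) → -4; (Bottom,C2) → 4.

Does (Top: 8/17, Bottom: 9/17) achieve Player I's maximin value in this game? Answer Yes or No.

Against C1 this mix gives (8/17)·8 + (9/17)·(-4) = 28/17.
Against C2 this mix gives (8/17)·(-1) + (9/17)·4 = 28/17.
All of Player II's active replies (C1, C2) yield 28/17, and no column does worse for Player I. The mix makes Player II indifferent and guarantees 28/17, so it is optimal.

Yes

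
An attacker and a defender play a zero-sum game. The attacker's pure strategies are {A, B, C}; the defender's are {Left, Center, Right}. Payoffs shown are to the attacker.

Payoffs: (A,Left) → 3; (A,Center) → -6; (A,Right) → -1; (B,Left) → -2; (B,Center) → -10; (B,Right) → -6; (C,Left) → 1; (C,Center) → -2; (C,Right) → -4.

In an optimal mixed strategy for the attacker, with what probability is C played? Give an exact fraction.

Row minima: A → -6, B → -10, C → -4; maximin = -4.
Column maxima: Left → 3, Center → -2, Right → -1; minimax = -2.
-4 ≠ -2, so there is no saddle point; optimal play is mixed.
B is strictly dominated by A, so the attacker never plays it.
Left is strictly dominated by Center (it gives the attacker strictly more in every row), so the defender never plays it.
On the remaining 2×2 (A, C vs Center, Right):
Let the attacker play A with probability p. Expected payoff against Center: (-6)p + (-2)(1−p) = −4p − 2; against Right: (-1)p + (-4)(1−p) = 3p − 4.
Setting these equal: −4p − 2 = 3p − 4 ⇒ −7p = -2 ⇒ p = 2/7, and the value is (-4)·(2/7) − 2 = -22/7.
For the defender: with q = P(Center), equating A's and C's payoffs gives −5q − 1 = 2q − 4 ⇒ q = 3/7.

5/7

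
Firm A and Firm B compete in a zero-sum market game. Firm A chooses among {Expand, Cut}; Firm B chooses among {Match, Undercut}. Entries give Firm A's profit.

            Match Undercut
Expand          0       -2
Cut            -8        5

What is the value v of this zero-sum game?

-16/15

Row minima: Expand → -2, Cut → -8; maximin = -2.
Column maxima: Match → 0, Undercut → 5; minimax = 0.
-2 ≠ 0, so there is no saddle point; optimal play is mixed.
Let Firm A play Expand with probability p. Expected payoff against Match: 0p + (-8)(1−p) = 8p − 8; against Undercut: (-2)p + 5(1−p) = −7p + 5.
Setting these equal: 8p − 8 = −7p + 5 ⇒ 15p = 13 ⇒ p = 13/15, and the value is (8)·(13/15) − 8 = -16/15.
For Firm B: with q = P(Match), equating Expand's and Cut's payoffs gives 2q − 2 = −13q + 5 ⇒ q = 7/15.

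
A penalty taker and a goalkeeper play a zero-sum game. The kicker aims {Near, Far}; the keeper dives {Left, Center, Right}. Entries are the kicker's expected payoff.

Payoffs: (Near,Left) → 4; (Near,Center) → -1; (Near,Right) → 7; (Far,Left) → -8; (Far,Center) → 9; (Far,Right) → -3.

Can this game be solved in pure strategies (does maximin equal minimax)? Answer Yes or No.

Row minima: Near → -1, Far → -8; maximin = -1.
Column maxima: Left → 4, Center → 9, Right → 7; minimax = 4.
-1 ≠ 4, so no pure-strategy equilibrium exists.

No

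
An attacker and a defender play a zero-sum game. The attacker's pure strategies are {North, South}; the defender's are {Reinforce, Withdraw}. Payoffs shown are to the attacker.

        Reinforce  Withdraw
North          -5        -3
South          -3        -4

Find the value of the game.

Row minima: North → -5, South → -4; maximin = -4.
Column maxima: Reinforce → -3, Withdraw → -3; minimax = -3.
-4 ≠ -3, so there is no saddle point; optimal play is mixed.
Let the attacker play North with probability p. Expected payoff against Reinforce: (-5)p + (-3)(1−p) = −2p − 3; against Withdraw: (-3)p + (-4)(1−p) = p − 4.
Setting these equal: −2p − 3 = p − 4 ⇒ −3p = -1 ⇒ p = 1/3, and the value is (-2)·(1/3) − 3 = -11/3.
For the defender: with q = P(Reinforce), equating North's and South's payoffs gives −2q − 3 = q − 4 ⇒ q = 1/3.

-11/3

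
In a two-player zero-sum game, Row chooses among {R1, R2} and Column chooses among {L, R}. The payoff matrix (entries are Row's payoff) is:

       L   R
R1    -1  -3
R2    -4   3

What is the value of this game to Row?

-5/3

Row minima: R1 → -3, R2 → -4; maximin = -3.
Column maxima: L → -1, R → 3; minimax = -1.
-3 ≠ -1, so there is no saddle point; optimal play is mixed.
Let Row play R1 with probability p. Expected payoff against L: (-1)p + (-4)(1−p) = 3p − 4; against R: (-3)p + 3(1−p) = −6p + 3.
Setting these equal: 3p − 4 = −6p + 3 ⇒ 9p = 7 ⇒ p = 7/9, and the value is (3)·(7/9) − 4 = -5/3.
For Column: with q = P(L), equating R1's and R2's payoffs gives 2q − 3 = −7q + 3 ⇒ q = 2/3.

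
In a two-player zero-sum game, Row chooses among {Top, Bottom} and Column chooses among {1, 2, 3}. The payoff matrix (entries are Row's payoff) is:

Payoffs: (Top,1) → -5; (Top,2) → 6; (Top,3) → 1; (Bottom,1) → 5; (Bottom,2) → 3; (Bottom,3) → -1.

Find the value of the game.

Row minima: Top → -5, Bottom → -1; maximin = -1.
Column maxima: 1 → 5, 2 → 6, 3 → 1; minimax = 1.
-1 ≠ 1, so there is no saddle point; optimal play is mixed.
2 is strictly dominated by 3 (it gives Row strictly more in every row), so Column never plays it.
On the remaining 2×2 (Top, Bottom vs 1, 3):
Let Row play Top with probability p. Expected payoff against 1: (-5)p + 5(1−p) = −10p + 5; against 3: 1p + (-1)(1−p) = 2p − 1.
Setting these equal: −10p + 5 = 2p − 1 ⇒ −12p = -6 ⇒ p = 1/2, and the value is (-10)·(1/2) + 5 = 0.
For Column: with q = P(1), equating Top's and Bottom's payoffs gives −6q + 1 = 6q − 1 ⇒ q = 1/6.

0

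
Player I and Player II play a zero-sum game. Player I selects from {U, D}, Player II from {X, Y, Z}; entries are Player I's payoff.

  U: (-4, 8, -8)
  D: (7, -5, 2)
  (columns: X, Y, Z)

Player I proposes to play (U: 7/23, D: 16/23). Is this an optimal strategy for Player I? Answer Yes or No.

Yes

Against X this mix gives (7/23)·(-4) + (16/23)·7 = 84/23.
Against Y this mix gives (7/23)·8 + (16/23)·(-5) = -24/23.
Against Z this mix gives (7/23)·(-8) + (16/23)·2 = -24/23.
All of Player II's active replies (Y, Z) yield -24/23, and no column does worse for Player I. The mix makes Player II indifferent and guarantees -24/23, so it is optimal.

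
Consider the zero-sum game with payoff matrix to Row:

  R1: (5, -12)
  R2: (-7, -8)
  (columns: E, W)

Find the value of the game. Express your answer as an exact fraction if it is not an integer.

Row minima: R1 → -12, R2 → -8; maximin = -8.
Column maxima: E → 5, W → -8; minimax = -8.
Since maximin = minimax = -8, there is a saddle point and the value is -8.

-8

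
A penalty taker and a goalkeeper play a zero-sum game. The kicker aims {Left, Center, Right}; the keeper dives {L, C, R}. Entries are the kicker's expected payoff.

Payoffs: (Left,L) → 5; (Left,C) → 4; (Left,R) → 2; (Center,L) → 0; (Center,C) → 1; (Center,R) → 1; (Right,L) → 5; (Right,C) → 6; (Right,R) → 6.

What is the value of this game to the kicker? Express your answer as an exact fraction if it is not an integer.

Row minima: Left → 2, Center → 0, Right → 5; maximin = 5.
Column maxima: L → 5, C → 6, R → 6; minimax = 5.
Since maximin = minimax = 5, there is a saddle point and the value is 5.

5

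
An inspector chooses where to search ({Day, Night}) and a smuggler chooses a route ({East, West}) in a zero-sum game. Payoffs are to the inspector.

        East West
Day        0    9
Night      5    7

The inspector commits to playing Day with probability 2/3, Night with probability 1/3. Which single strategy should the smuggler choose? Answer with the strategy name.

If the smuggler plays East, the inspector's expected payoff is (2/3)·0 + (1/3)·5 = 5/3.
If the smuggler plays West, the inspector's expected payoff is (2/3)·9 + (1/3)·7 = 25/3.
The smuggler minimizes the inspector's payoff; the smallest is 5/3, so the best response is East.

East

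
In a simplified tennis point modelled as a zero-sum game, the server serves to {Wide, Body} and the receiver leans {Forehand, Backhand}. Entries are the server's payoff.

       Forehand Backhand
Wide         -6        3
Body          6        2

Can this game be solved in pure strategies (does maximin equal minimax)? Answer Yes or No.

No

Row minima: Wide → -6, Body → 2; maximin = 2.
Column maxima: Forehand → 6, Backhand → 3; minimax = 3.
2 ≠ 3, so no pure-strategy equilibrium exists.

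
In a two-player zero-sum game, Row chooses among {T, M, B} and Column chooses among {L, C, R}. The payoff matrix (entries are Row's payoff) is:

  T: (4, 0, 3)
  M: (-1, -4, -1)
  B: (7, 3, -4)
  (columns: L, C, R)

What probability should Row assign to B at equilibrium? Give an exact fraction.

Row minima: T → 0, M → -4, B → -4; maximin = 0.
Column maxima: L → 7, C → 3, R → 3; minimax = 3.
0 ≠ 3, so there is no saddle point; optimal play is mixed.
M is strictly dominated by T, so Row never plays it.
L is strictly dominated by C (it gives Row strictly more in every row), so Column never plays it.
On the remaining 2×2 (T, B vs C, R):
Let Row play T with probability p. Expected payoff against C: 0p + 3(1−p) = −3p + 3; against R: 3p + (-4)(1−p) = 7p − 4.
Setting these equal: −3p + 3 = 7p − 4 ⇒ −10p = -7 ⇒ p = 7/10, and the value is (-3)·(7/10) + 3 = 9/10.
For Column: with q = P(C), equating T's and B's payoffs gives −3q + 3 = 7q − 4 ⇒ q = 7/10.

3/10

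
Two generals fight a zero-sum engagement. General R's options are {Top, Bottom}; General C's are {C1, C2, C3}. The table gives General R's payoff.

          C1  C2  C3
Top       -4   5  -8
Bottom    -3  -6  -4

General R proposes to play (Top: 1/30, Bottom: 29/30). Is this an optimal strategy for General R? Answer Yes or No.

No

Against C1 this mix gives (1/30)·(-4) + (29/30)·(-3) = -91/30.
Against C2 this mix gives (1/30)·5 + (29/30)·(-6) = -169/30.
Against C3 this mix gives (1/30)·(-8) + (29/30)·(-4) = -62/15.
General C will play C2, holding General R to -169/30. Shifting weight toward the row that does better against C2 would raise this floor (the equalizing mix achieves -68/15 against both C2 and C3), so the proposed strategy is not optimal.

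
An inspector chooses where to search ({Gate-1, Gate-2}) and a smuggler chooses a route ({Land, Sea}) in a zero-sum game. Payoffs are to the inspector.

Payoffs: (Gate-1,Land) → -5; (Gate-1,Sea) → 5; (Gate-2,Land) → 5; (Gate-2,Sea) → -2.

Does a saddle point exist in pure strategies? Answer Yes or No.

Row minima: Gate-1 → -5, Gate-2 → -2; maximin = -2.
Column maxima: Land → 5, Sea → 5; minimax = 5.
-2 ≠ 5, so no pure-strategy equilibrium exists.

No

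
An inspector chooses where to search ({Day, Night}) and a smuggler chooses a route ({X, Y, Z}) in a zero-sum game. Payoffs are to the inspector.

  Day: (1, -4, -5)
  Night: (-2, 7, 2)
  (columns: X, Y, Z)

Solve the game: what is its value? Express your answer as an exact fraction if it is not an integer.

-4/5

Row minima: Day → -5, Night → -2; maximin = -2.
Column maxima: X → 1, Y → 7, Z → 2; minimax = 1.
-2 ≠ 1, so there is no saddle point; optimal play is mixed.
Y is strictly dominated by Z (it gives the inspector strictly more in every row), so the smuggler never plays it.
On the remaining 2×2 (Day, Night vs X, Z):
Let the inspector play Day with probability p. Expected payoff against X: 1p + (-2)(1−p) = 3p − 2; against Z: (-5)p + 2(1−p) = −7p + 2.
Setting these equal: 3p − 2 = −7p + 2 ⇒ 10p = 4 ⇒ p = 2/5, and the value is (3)·(2/5) − 2 = -4/5.
For the smuggler: with q = P(X), equating Day's and Night's payoffs gives 6q − 5 = −4q + 2 ⇒ q = 7/10.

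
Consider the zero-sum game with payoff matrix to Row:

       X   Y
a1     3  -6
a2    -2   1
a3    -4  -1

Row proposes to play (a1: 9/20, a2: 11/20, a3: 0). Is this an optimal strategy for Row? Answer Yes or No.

Against X this mix gives (9/20)·3 + (11/20)·(-2) = 1/4.
Against Y this mix gives (9/20)·(-6) + (11/20)·1 = -43/20.
Column will play Y, holding Row to -43/20. Shifting weight toward the row that does better against Y would raise this floor (the equalizing mix achieves -3/4 against both Y and X), so the proposed strategy is not optimal.

No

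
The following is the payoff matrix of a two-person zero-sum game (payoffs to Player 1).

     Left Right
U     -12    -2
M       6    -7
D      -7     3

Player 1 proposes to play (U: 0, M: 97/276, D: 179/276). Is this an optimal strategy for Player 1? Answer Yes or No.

No

Against Left this mix gives (97/276)·6 + (179/276)·(-7) = -671/276.
Against Right this mix gives (97/276)·(-7) + (179/276)·3 = -71/138.
Player 2 will play Left, holding Player 1 to -671/276. Shifting weight toward the row that does better against Left would raise this floor (the equalizing mix achieves -31/23 against both Left and Right), so the proposed strategy is not optimal.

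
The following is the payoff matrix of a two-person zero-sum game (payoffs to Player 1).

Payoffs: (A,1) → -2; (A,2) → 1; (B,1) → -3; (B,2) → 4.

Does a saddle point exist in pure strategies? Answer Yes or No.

Yes

Row minima: A → -2, B → -3; maximin = -2.
Column maxima: 1 → -2, 2 → 4; minimax = -2.
maximin = minimax = -2, so a saddle point exists.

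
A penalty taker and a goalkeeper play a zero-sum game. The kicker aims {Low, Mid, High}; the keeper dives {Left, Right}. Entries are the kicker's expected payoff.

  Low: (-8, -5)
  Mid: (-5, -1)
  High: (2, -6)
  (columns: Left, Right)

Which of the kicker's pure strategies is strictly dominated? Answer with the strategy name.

Mid gives a strictly higher payoff than Low against every column: -5 > -8, -1 > -5.
So Low is strictly dominated and the kicker never plays it.

Low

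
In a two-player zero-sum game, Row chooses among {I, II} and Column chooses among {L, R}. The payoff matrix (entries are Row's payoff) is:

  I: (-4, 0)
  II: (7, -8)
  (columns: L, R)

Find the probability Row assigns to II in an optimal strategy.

4/19

Row minima: I → -4, II → -8; maximin = -4.
Column maxima: L → 7, R → 0; minimax = 0.
-4 ≠ 0, so there is no saddle point; optimal play is mixed.
Let Row play I with probability p. Expected payoff against L: (-4)p + 7(1−p) = −11p + 7; against R: 0p + (-8)(1−p) = 8p − 8.
Setting these equal: −11p + 7 = 8p − 8 ⇒ −19p = -15 ⇒ p = 15/19, and the value is (-11)·(15/19) + 7 = -32/19.
For Column: with q = P(L), equating I's and II's payoffs gives −4q = 15q − 8 ⇒ q = 8/19.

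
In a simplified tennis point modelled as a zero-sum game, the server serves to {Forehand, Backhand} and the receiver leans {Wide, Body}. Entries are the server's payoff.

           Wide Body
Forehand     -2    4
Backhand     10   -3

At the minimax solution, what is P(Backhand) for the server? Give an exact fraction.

6/19

Row minima: Forehand → -2, Backhand → -3; maximin = -2.
Column maxima: Wide → 10, Body → 4; minimax = 4.
-2 ≠ 4, so there is no saddle point; optimal play is mixed.
Let the server play Forehand with probability p. Expected payoff against Wide: (-2)p + 10(1−p) = −12p + 10; against Body: 4p + (-3)(1−p) = 7p − 3.
Setting these equal: −12p + 10 = 7p − 3 ⇒ −19p = -13 ⇒ p = 13/19, and the value is (-12)·(13/19) + 10 = 34/19.
For the receiver: with q = P(Wide), equating Forehand's and Backhand's payoffs gives −6q + 4 = 13q − 3 ⇒ q = 7/19.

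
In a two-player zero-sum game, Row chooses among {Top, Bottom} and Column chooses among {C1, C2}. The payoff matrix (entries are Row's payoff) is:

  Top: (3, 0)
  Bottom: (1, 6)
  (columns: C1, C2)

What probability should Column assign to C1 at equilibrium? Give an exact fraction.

Row minima: Top → 0, Bottom → 1; maximin = 1.
Column maxima: C1 → 3, C2 → 6; minimax = 3.
1 ≠ 3, so there is no saddle point; optimal play is mixed.
Let Row play Top with probability p. Expected payoff against C1: 3p + 1(1−p) = 2p + 1; against C2: 0p + 6(1−p) = −6p + 6.
Setting these equal: 2p + 1 = −6p + 6 ⇒ 8p = 5 ⇒ p = 5/8, and the value is (2)·(5/8) + 1 = 9/4.
For Column: with q = P(C1), equating Top's and Bottom's payoffs gives 3q = −5q + 6 ⇒ q = 3/4.

3/4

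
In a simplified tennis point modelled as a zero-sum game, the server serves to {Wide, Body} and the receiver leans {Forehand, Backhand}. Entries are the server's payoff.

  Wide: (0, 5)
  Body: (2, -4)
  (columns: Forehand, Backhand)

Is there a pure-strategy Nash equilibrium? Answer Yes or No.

Row minima: Wide → 0, Body → -4; maximin = 0.
Column maxima: Forehand → 2, Backhand → 5; minimax = 2.
0 ≠ 2, so no pure-strategy equilibrium exists.

No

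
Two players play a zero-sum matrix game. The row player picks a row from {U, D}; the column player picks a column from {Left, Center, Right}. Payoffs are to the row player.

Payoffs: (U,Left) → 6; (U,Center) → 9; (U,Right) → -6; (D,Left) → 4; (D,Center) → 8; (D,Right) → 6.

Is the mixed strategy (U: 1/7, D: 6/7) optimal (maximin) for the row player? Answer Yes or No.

Against Left this mix gives (1/7)·6 + (6/7)·4 = 30/7.
Against Center this mix gives (1/7)·9 + (6/7)·8 = 57/7.
Against Right this mix gives (1/7)·(-6) + (6/7)·6 = 30/7.
All of the column player's active replies (Left, Right) yield 30/7, and no column does worse for the row player. The mix makes the column player indifferent and guarantees 30/7, so it is optimal.

Yes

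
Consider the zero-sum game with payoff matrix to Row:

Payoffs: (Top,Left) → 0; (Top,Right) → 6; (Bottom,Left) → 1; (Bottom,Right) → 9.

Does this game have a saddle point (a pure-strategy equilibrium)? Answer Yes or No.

Yes

Row minima: Top → 0, Bottom → 1; maximin = 1.
Column maxima: Left → 1, Right → 9; minimax = 1.
maximin = minimax = 1, so a saddle point exists.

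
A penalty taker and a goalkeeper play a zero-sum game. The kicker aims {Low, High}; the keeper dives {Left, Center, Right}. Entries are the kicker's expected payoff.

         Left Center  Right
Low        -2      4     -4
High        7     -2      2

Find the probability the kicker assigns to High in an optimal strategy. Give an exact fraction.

Row minima: Low → -4, High → -2; maximin = -2.
Column maxima: Left → 7, Center → 4, Right → 2; minimax = 2.
-2 ≠ 2, so there is no saddle point; optimal play is mixed.
Left is strictly dominated by Right (it gives the kicker strictly more in every row), so the keeper never plays it.
On the remaining 2×2 (Low, High vs Center, Right):
Let the kicker play Low with probability p. Expected payoff against Center: 4p + (-2)(1−p) = 6p − 2; against Right: (-4)p + 2(1−p) = −6p + 2.
Setting these equal: 6p − 2 = −6p + 2 ⇒ 12p = 4 ⇒ p = 1/3, and the value is (6)·(1/3) − 2 = 0.
For the keeper: with q = P(Center), equating Low's and High's payoffs gives 8q − 4 = −4q + 2 ⇒ q = 1/2.

2/3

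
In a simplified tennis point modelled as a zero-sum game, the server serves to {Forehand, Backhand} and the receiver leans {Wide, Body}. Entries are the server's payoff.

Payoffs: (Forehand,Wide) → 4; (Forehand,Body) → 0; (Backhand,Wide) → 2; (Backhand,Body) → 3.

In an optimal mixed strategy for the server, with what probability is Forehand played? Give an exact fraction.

1/5

Row minima: Forehand → 0, Backhand → 2; maximin = 2.
Column maxima: Wide → 4, Body → 3; minimax = 3.
2 ≠ 3, so there is no saddle point; optimal play is mixed.
Let the server play Forehand with probability p. Expected payoff against Wide: 4p + 2(1−p) = 2p + 2; against Body: 0p + 3(1−p) = −3p + 3.
Setting these equal: 2p + 2 = −3p + 3 ⇒ 5p = 1 ⇒ p = 1/5, and the value is (2)·(1/5) + 2 = 12/5.
For the receiver: with q = P(Wide), equating Forehand's and Backhand's payoffs gives 4q = −q + 3 ⇒ q = 3/5.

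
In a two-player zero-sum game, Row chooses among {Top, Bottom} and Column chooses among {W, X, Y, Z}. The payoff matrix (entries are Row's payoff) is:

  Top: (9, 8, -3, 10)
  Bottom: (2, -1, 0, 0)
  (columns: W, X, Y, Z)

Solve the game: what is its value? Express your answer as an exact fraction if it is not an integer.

Row minima: Top → -3, Bottom → -1; maximin = -1.
Column maxima: W → 9, X → 8, Y → 0, Z → 10; minimax = 0.
-1 ≠ 0, so there is no saddle point; optimal play is mixed.
W is strictly dominated by X (it gives Row strictly more in every row), so Column never plays it.
Z is strictly dominated by X (it gives Row strictly more in every row), so Column never plays it.
On the remaining 2×2 (Top, Bottom vs X, Y):
Let Row play Top with probability p. Expected payoff against X: 8p + (-1)(1−p) = 9p − 1; against Y: (-3)p + 0(1−p) = −3p.
Setting these equal: 9p − 1 = −3p ⇒ 12p = 1 ⇒ p = 1/12, and the value is (9)·(1/12) − 1 = -1/4.
For Column: with q = P(X), equating Top's and Bottom's payoffs gives 11q − 3 = −q ⇒ q = 1/4.

-1/4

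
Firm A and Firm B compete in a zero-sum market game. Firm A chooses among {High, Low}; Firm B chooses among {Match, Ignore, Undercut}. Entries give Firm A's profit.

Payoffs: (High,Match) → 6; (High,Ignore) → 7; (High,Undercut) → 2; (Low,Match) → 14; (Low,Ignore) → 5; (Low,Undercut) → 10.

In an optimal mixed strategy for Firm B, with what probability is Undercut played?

Row minima: High → 2, Low → 5; maximin = 5.
Column maxima: Match → 14, Ignore → 7, Undercut → 10; minimax = 7.
5 ≠ 7, so there is no saddle point; optimal play is mixed.
Match is strictly dominated by Undercut (it gives Firm A strictly more in every row), so Firm B never plays it.
On the remaining 2×2 (High, Low vs Ignore, Undercut):
Let Firm A play High with probability p. Expected payoff against Ignore: 7p + 5(1−p) = 2p + 5; against Undercut: 2p + 10(1−p) = −8p + 10.
Setting these equal: 2p + 5 = −8p + 10 ⇒ 10p = 5 ⇒ p = 1/2, and the value is (2)·(1/2) + 5 = 6.
For Firm B: with q = P(Ignore), equating High's and Low's payoffs gives 5q + 2 = −5q + 10 ⇒ q = 4/5.

1/5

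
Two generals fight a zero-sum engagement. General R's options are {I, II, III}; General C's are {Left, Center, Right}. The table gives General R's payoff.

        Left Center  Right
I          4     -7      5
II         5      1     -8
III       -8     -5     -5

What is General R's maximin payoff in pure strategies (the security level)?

Row minima: I → -7, II → -8, III → -8.
The best of these is -7.

-7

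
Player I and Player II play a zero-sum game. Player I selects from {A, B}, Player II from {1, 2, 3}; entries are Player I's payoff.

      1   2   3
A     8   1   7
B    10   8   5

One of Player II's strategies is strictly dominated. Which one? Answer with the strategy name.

1

2 holds Player I's payoff strictly below 1 in every row: 1 < 8, 8 < 10.
So 1 is strictly dominated for Player II.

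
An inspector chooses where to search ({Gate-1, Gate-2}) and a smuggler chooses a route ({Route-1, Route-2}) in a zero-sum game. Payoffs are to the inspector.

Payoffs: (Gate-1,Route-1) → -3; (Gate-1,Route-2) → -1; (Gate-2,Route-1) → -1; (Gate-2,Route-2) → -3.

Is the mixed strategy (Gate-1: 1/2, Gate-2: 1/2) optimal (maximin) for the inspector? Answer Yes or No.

Yes

Against Route-1 this mix gives (1/2)·(-3) + (1/2)·(-1) = -2.
Against Route-2 this mix gives (1/2)·(-1) + (1/2)·(-3) = -2.
All of the smuggler's active replies (Route-1, Route-2) yield -2, and no column does worse for the inspector. The mix makes the smuggler indifferent and guarantees -2, so it is optimal.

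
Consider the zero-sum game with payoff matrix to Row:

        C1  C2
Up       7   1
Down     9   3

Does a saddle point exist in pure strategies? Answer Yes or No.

Row minima: Up → 1, Down → 3; maximin = 3.
Column maxima: C1 → 9, C2 → 3; minimax = 3.
maximin = minimax = 3, so a saddle point exists.

Yes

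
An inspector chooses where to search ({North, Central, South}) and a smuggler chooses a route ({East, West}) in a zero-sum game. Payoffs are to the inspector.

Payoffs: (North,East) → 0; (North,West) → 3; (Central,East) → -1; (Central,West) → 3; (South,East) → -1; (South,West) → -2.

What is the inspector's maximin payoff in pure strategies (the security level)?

0

Row minima: North → 0, Central → -1, South → -2.
The best of these is 0.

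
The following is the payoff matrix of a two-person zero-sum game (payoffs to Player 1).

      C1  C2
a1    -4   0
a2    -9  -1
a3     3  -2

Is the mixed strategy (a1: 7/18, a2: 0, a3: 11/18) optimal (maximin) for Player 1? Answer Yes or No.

No

Against C1 this mix gives (7/18)·(-4) + (11/18)·3 = 5/18.
Against C2 this mix gives (7/18)·0 + (11/18)·(-2) = -11/9.
Player 2 will play C2, holding Player 1 to -11/9. Shifting weight toward the row that does better against C2 would raise this floor (the equalizing mix achieves -8/9 against both C2 and C1), so the proposed strategy is not optimal.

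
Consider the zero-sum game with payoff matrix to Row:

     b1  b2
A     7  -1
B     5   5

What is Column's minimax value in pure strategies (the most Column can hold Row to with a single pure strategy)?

5

Column maxima: b1 → 7, b2 → 5.
The smallest of these is 5.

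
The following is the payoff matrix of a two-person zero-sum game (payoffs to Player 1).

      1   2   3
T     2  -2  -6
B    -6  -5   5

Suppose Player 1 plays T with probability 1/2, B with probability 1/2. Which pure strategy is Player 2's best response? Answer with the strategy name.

If Player 2 plays 1, Player 1's expected payoff is (1/2)·2 + (1/2)·(-6) = -2.
If Player 2 plays 2, Player 1's expected payoff is (1/2)·(-2) + (1/2)·(-5) = -7/2.
If Player 2 plays 3, Player 1's expected payoff is (1/2)·(-6) + (1/2)·5 = -1/2.
Player 2 minimizes Player 1's payoff; the smallest is -7/2, so the best response is 2.

2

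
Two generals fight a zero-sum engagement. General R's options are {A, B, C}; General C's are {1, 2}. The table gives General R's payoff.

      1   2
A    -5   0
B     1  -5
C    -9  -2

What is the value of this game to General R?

Row minima: A → -5, B → -5, C → -9; maximin = -5.
Column maxima: 1 → 1, 2 → 0; minimax = 0.
-5 ≠ 0, so there is no saddle point; optimal play is mixed.
C is strictly dominated by A, so General R never plays it.
On the remaining 2×2 (A, B vs 1, 2):
Let General R play A with probability p. Expected payoff against 1: (-5)p + 1(1−p) = −6p + 1; against 2: 0p + (-5)(1−p) = 5p − 5.
Setting these equal: −6p + 1 = 5p − 5 ⇒ −11p = -6 ⇒ p = 6/11, and the value is (-6)·(6/11) + 1 = -25/11.
For General C: with q = P(1), equating A's and B's payoffs gives −5q = 6q − 5 ⇒ q = 5/11.

-25/11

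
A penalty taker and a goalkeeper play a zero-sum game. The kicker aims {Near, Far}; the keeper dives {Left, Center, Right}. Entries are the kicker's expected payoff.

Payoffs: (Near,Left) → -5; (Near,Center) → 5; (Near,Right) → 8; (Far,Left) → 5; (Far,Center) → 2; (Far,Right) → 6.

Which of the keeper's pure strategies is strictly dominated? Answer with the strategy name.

Right

Left holds the kicker's payoff strictly below Right in every row: -5 < 8, 5 < 6.
So Right is strictly dominated for the keeper.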